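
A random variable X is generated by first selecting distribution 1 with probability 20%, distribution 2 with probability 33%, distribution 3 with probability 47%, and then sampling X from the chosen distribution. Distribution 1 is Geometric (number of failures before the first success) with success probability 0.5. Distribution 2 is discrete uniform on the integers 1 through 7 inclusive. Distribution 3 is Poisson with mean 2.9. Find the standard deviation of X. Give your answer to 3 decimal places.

Per component, 1: μ=1, E[X²]=3; 2: μ=4, E[X²]=20; 3: μ=2.9, E[X²]=11.31.
E[X] = 0.2·1 + 0.33·4 + 0.47·2.9 = 2.883.
E[X²] = 0.2·3 + 0.33·20 + 0.47·11.31 = 12.5157.
Var(X) = E[X²] − (E[X])² = 12.5157 − 8.31169 = 4.20401.
SD(X) = √4.20401 = 2.05037.

2.050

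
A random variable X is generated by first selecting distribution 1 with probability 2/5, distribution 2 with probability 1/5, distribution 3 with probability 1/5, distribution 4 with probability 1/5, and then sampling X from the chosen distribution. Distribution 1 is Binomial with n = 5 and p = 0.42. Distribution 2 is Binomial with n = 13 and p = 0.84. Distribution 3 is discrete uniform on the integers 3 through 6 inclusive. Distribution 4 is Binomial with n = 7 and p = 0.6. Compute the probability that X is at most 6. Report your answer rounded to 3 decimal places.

0.795

Conditional on each component, P(X ≤ 6): 1: 1; 2: 0.0018758; 3: 1; 4: 0.972006.
By total probability, P(X ≤ 6) = 0.4·1 + 0.2·0.0018758 + 0.2·1 + 0.2·0.972006 = 0.794776.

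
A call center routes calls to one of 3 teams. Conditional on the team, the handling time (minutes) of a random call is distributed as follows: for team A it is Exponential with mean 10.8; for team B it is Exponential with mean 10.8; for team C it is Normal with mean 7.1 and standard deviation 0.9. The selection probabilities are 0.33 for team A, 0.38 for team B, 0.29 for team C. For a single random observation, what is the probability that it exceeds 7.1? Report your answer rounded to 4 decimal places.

0.5129

Conditional on each team, P(X > 7.1): A: 0.518193; B: 0.518193; C: 0.5.
By total probability, P(X > 7.1) = 0.33·0.518193 + 0.38·0.518193 + 0.29·0.5 = 0.512917.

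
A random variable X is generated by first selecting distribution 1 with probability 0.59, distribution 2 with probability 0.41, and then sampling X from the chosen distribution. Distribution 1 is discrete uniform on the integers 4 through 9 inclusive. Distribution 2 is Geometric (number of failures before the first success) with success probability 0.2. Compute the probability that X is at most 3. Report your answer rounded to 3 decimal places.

0.242

Conditional on each component, P(X ≤ 3): 1: 0; 2: 0.5904.
By total probability, P(X ≤ 3) = 0.59·0 + 0.41·0.5904 = 0.242064.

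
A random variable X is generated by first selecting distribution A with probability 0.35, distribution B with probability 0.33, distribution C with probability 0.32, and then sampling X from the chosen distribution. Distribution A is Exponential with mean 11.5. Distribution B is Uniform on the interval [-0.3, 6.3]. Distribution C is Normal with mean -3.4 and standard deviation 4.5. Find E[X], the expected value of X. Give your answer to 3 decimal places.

3.927

Component means — A: 11.5; B: 3; C: -3.4.
E[X] = 0.35·11.5 + 0.33·3 + 0.32·-3.4 = 3.927.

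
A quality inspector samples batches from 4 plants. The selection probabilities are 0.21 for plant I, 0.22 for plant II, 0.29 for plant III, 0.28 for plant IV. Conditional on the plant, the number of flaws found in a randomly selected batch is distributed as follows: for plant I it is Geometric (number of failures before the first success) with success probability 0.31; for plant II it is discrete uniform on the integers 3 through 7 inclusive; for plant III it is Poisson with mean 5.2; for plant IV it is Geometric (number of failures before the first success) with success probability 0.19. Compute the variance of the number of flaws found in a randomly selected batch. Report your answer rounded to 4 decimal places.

Per component, I: μ=2.22581, E[X²]=12.1342; II: μ=5, E[X²]=27; III: μ=5.2, E[X²]=32.24; IV: μ=4.26316, E[X²]=40.6122.
E[X] = 0.21·2.22581 + 0.22·5 + 0.29·5.2 + 0.28·4.26316 = 4.2691.
E[X²] = 0.21·12.1342 + 0.22·27 + 0.29·32.24 + 0.28·40.6122 = 29.2092.
Var(X) = E[X²] − (E[X])² = 29.2092 − 18.2252 = 10.984.

10.9840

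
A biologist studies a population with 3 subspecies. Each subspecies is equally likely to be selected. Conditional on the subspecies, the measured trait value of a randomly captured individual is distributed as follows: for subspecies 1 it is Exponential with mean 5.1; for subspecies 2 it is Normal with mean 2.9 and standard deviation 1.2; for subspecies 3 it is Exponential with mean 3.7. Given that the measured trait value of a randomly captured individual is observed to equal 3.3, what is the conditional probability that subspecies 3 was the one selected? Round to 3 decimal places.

Likelihoods f(3.3 | ·): 1: 0.102663; 2: 0.314486; 3: 0.110778.
Posterior ∝ prior × likelihood. Numerator for 3: 0.333333·0.110778 = 0.0369261.
Normalizing constant: 0.333333·0.102663 + 0.333333·0.314486 + 0.333333·0.110778 = 0.175976.
P(3 | observation) = 0.0369261 / 0.175976 = 0.209836.

0.210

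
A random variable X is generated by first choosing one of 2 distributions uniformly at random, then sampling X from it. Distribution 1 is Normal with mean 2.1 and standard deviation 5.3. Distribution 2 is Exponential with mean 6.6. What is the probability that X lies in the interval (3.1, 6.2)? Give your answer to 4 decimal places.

Conditional on each component, P(3.1 < X < 6.2): 1: 0.205584; 2: 0.234327.
By total probability, P(3.1 < X < 6.2) = 0.5·0.205584 + 0.5·0.234327 = 0.219955.

0.2200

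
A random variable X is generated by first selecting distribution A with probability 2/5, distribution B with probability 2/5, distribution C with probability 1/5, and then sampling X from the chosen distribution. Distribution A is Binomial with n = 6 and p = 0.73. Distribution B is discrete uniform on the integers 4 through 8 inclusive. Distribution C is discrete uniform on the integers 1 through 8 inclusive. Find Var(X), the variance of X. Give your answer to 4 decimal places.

Per component, A: μ=4.38, E[X²]=20.367; B: μ=6, E[X²]=38; C: μ=4.5, E[X²]=25.5.
E[X] = 0.4·4.38 + 0.4·6 + 0.2·4.5 = 5.052.
E[X²] = 0.4·20.367 + 0.4·38 + 0.2·25.5 = 28.4468.
Var(X) = E[X²] − (E[X])² = 28.4468 − 25.5227 = 2.9241.

2.9241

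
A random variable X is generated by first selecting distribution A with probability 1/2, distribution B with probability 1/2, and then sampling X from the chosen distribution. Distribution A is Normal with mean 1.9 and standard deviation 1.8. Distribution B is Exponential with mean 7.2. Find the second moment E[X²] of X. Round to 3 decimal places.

For each component E[X²] = Var + (mean)², giving A: 6.85; B: 103.68.
Overall E[X²] = 0.5·6.85 + 0.5·103.68 = 55.265.

55.265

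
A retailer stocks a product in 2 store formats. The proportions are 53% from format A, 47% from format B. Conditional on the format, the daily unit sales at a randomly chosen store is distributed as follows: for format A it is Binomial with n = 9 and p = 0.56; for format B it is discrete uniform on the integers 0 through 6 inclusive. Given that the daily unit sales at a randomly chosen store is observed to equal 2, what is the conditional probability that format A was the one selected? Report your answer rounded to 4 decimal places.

0.2215

Likelihoods P(X=2 | ·): A: 0.0360452; B: 0.142857.
Posterior ∝ prior × likelihood. Numerator for A: 0.53·0.0360452 = 0.0191039.
Normalizing constant: 0.53·0.0360452 + 0.47·0.142857 = 0.0862468.
P(A | observation) = 0.0191039 / 0.0862468 = 0.221503.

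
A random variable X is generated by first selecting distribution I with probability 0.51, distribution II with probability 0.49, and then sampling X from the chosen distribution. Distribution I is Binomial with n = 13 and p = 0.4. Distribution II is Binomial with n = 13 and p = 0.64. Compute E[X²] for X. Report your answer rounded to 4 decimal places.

For each component E[X²] = Var + (mean)², giving I: 30.16; II: 72.2176.
Overall E[X²] = 0.51·30.16 + 0.49·72.2176 = 50.7682.

50.7682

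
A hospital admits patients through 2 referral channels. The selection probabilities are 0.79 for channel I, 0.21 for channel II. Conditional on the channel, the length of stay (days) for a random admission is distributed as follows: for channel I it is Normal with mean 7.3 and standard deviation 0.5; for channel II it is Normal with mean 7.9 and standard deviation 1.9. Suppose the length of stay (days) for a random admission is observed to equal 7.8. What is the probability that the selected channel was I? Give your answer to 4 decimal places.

0.8967

Likelihoods f(7.8 | ·): I: 0.483941; II: 0.209679.
Posterior ∝ prior × likelihood. Numerator for I: 0.79·0.483941 = 0.382314.
Normalizing constant: 0.79·0.483941 + 0.21·0.209679 = 0.426346.
P(I | observation) = 0.382314 / 0.426346 = 0.896721.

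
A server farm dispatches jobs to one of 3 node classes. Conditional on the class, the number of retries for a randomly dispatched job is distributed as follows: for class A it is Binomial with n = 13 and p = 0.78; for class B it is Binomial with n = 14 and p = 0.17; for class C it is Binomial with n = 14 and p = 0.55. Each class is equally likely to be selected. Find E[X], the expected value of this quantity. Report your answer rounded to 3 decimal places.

Component means — A: 10.14; B: 2.38; C: 7.7.
E[X] = 0.333333·10.14 + 0.333333·2.38 + 0.333333·7.7 = 6.74.

6.740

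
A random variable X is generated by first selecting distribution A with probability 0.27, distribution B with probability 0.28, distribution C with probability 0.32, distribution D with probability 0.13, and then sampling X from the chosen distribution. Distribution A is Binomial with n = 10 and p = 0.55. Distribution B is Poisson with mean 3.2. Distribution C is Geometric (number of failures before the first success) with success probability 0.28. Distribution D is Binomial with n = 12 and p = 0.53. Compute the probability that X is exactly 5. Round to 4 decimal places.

Conditional on each component, P(X = 5): A: 0.234033; B: 0.113979; C: 0.0541777; D: 0.167799.
By total probability, P(X = 5) = 0.27·0.234033 + 0.28·0.113979 + 0.32·0.0541777 + 0.13·0.167799 = 0.134254.

0.1343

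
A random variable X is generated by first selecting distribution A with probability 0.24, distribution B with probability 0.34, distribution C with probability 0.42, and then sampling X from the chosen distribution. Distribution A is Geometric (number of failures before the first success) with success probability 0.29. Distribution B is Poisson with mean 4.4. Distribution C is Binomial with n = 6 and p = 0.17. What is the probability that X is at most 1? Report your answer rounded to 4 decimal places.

0.4476

Conditional on each component, P(X ≤ 1): A: 0.4959; B: 0.0662976; C: 0.728723.
By total probability, P(X ≤ 1) = 0.24·0.4959 + 0.34·0.0662976 + 0.42·0.728723 = 0.447621.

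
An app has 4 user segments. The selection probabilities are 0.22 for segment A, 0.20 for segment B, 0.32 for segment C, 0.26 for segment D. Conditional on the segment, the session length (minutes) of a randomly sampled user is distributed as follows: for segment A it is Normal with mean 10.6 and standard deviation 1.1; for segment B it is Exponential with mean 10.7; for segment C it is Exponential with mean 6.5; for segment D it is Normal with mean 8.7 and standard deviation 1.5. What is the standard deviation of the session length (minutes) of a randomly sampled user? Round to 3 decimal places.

6.356

Per component, A: μ=10.6, E[X²]=113.57; B: μ=10.7, E[X²]=228.98; C: μ=6.5, E[X²]=84.5; D: μ=8.7, E[X²]=77.94.
E[X] = 0.22·10.6 + 0.2·10.7 + 0.32·6.5 + 0.26·8.7 = 8.814.
E[X²] = 0.22·113.57 + 0.2·228.98 + 0.32·84.5 + 0.26·77.94 = 118.086.
Var(X) = E[X²] − (E[X])² = 118.086 − 77.6866 = 40.3992.
SD(X) = √40.3992 = 6.35604.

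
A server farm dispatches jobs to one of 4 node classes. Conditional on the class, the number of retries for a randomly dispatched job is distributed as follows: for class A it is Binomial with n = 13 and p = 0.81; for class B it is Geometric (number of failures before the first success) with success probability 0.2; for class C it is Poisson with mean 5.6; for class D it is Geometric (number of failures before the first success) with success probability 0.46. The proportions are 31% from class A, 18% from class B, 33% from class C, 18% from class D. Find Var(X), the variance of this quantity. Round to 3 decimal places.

17.852

Per component, A: μ=10.53, E[X²]=112.882; B: μ=4, E[X²]=36; C: μ=5.6, E[X²]=36.96; D: μ=1.17391, E[X²]=3.93006.
E[X] = 0.31·10.53 + 0.18·4 + 0.33·5.6 + 0.18·1.17391 = 6.0436.
E[X²] = 0.31·112.882 + 0.18·36 + 0.33·36.96 + 0.18·3.93006 = 54.3775.
Var(X) = E[X²] − (E[X])² = 54.3775 − 36.5252 = 17.8524.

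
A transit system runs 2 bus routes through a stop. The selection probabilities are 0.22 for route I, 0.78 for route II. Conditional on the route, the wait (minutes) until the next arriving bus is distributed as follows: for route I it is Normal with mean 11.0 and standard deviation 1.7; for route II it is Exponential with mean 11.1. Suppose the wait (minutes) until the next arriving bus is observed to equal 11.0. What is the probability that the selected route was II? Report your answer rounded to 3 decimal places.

0.336

Likelihoods f(11.0 | ·): I: 0.234672; II: 0.0334422.
Posterior ∝ prior × likelihood. Numerator for II: 0.78·0.0334422 = 0.0260849.
Normalizing constant: 0.22·0.234672 + 0.78·0.0334422 = 0.0777128.
P(II | observation) = 0.0260849 / 0.0777128 = 0.335658.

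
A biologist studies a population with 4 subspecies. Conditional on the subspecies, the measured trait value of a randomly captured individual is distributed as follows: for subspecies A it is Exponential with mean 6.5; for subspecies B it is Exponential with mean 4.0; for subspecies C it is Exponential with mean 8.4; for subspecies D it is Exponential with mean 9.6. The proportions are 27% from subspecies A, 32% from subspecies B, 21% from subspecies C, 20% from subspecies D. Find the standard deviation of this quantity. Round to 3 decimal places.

Per component, A: μ=6.5, E[X²]=84.5; B: μ=4, E[X²]=32; C: μ=8.4, E[X²]=141.12; D: μ=9.6, E[X²]=184.32.
E[X] = 0.27·6.5 + 0.32·4 + 0.21·8.4 + 0.2·9.6 = 6.719.
E[X²] = 0.27·84.5 + 0.32·32 + 0.21·141.12 + 0.2·184.32 = 99.5542.
Var(X) = E[X²] − (E[X])² = 99.5542 − 45.145 = 54.4092.
SD(X) = √54.4092 = 7.37626.

7.376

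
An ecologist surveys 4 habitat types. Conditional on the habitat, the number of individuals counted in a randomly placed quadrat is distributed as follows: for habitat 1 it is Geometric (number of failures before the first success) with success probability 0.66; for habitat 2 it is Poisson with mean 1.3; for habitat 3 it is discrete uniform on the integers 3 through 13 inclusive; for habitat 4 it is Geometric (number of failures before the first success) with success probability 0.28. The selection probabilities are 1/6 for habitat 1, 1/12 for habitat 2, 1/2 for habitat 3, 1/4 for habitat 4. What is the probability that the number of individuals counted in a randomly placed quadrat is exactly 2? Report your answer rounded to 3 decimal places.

Conditional on each habitat, P(X = 2): 1: 0.076296; 2: 0.230289; 3: 0; 4: 0.145152.
By total probability, P(X = 2) = 0.166667·0.076296 + 0.0833333·0.230289 + 0.5·0 + 0.25·0.145152 = 0.0681948.

0.068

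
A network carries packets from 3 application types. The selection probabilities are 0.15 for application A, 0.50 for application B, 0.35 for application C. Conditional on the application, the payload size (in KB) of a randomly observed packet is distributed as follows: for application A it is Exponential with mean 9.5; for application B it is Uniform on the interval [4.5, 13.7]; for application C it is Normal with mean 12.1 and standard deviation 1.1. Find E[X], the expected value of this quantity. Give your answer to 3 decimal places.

10.210

Component means — A: 9.5; B: 9.1; C: 12.1.
E[X] = 0.15·9.5 + 0.5·9.1 + 0.35·12.1 = 10.21.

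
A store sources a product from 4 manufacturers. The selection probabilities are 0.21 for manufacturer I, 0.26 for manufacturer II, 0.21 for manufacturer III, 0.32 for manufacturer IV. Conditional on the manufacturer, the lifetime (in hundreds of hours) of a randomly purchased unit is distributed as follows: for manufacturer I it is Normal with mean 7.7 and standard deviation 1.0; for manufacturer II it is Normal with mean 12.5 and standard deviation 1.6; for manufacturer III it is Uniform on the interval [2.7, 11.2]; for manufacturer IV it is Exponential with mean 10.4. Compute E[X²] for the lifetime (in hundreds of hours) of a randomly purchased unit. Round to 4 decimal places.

134.5818

For each component E[X²] = Var + (mean)², giving I: 60.29; II: 158.81; III: 54.3233; IV: 216.32.
Overall E[X²] = 0.21·60.29 + 0.26·158.81 + 0.21·54.3233 + 0.32·216.32 = 134.582.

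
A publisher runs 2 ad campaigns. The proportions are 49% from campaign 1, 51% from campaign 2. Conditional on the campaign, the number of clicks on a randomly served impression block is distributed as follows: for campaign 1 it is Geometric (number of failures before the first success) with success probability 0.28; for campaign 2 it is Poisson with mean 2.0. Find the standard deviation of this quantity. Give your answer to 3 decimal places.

Per component, 1: μ=2.57143, E[X²]=15.7959; 2: μ=2, E[X²]=6.
E[X] = 0.49·2.57143 + 0.51·2 = 2.28.
E[X²] = 0.49·15.7959 + 0.51·6 = 10.8.
Var(X) = E[X²] − (E[X])² = 10.8 − 5.1984 = 5.6016.
SD(X) = √5.6016 = 2.36677.

2.367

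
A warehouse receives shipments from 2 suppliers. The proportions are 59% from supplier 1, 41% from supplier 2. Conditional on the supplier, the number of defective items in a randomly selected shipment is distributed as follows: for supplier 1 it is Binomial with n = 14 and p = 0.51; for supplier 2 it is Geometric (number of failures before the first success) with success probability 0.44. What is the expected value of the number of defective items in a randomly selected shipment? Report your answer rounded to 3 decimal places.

4.734

Component means — 1: 7.14; 2: 1.27273.
E[X] = 0.59·7.14 + 0.41·1.27273 = 4.73442.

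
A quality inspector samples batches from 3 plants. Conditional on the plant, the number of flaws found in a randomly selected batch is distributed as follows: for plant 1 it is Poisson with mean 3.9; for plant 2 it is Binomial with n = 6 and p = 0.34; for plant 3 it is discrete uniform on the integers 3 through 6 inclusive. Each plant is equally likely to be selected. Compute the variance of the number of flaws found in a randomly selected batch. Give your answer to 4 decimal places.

3.2623

Per component, 1: μ=3.9, E[X²]=19.11; 2: μ=2.04, E[X²]=5.508; 3: μ=4.5, E[X²]=21.5.
E[X] = 0.333333·3.9 + 0.333333·2.04 + 0.333333·4.5 = 3.48.
E[X²] = 0.333333·19.11 + 0.333333·5.508 + 0.333333·21.5 = 15.3727.
Var(X) = E[X²] − (E[X])² = 15.3727 − 12.1104 = 3.26227.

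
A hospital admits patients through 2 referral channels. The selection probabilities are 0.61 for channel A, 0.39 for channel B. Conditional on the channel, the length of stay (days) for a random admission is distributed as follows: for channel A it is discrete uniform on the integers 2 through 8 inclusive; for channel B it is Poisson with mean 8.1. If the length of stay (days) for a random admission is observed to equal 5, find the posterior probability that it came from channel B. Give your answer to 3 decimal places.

0.283

Likelihoods P(X=5 | ·): A: 0.142857; B: 0.088198.
Posterior ∝ prior × likelihood. Numerator for B: 0.39·0.088198 = 0.0343972.
Normalizing constant: 0.61·0.142857 + 0.39·0.088198 = 0.12154.
P(B | observation) = 0.0343972 / 0.12154 = 0.283011.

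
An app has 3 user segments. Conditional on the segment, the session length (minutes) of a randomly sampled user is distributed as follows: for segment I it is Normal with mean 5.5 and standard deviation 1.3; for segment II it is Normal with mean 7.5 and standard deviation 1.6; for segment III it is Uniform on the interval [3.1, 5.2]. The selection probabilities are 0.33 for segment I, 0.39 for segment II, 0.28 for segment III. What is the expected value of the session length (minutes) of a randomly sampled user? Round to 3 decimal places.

5.902

Component means — I: 5.5; II: 7.5; III: 4.15.
E[X] = 0.33·5.5 + 0.39·7.5 + 0.28·4.15 = 5.902.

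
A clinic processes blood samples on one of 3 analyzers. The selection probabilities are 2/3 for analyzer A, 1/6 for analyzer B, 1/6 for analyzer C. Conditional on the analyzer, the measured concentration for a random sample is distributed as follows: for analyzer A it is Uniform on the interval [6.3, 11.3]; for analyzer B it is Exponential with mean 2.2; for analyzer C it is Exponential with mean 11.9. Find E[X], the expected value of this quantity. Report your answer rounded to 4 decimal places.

8.2167

Component means — A: 8.8; B: 2.2; C: 11.9.
E[X] = 0.666667·8.8 + 0.166667·2.2 + 0.166667·11.9 = 8.21667.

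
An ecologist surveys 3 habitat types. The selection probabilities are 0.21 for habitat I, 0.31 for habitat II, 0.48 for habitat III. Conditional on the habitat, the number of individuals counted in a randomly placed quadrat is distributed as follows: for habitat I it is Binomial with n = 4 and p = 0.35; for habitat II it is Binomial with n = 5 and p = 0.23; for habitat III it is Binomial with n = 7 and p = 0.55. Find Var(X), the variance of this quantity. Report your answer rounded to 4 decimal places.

Per component, I: μ=1.4, E[X²]=2.87; II: μ=1.15, E[X²]=2.208; III: μ=3.85, E[X²]=16.555.
E[X] = 0.21·1.4 + 0.31·1.15 + 0.48·3.85 = 2.4985.
E[X²] = 0.21·2.87 + 0.31·2.208 + 0.48·16.555 = 9.23358.
Var(X) = E[X²] − (E[X])² = 9.23358 − 6.2425 = 2.99108.

2.9911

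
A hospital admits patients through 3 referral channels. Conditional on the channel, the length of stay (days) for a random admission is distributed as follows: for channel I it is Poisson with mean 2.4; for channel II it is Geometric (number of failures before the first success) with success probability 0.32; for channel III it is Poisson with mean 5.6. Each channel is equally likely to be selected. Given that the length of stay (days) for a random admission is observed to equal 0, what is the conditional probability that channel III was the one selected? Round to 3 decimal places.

0.009

Likelihoods P(X=0 | ·): I: 0.090718; II: 0.32; III: 0.00369786.
Posterior ∝ prior × likelihood. Numerator for III: 0.333333·0.00369786 = 0.00123262.
Normalizing constant: 0.333333·0.090718 + 0.333333·0.32 + 0.333333·0.00369786 = 0.138139.
P(III | observation) = 0.00123262 / 0.138139 = 0.00892308.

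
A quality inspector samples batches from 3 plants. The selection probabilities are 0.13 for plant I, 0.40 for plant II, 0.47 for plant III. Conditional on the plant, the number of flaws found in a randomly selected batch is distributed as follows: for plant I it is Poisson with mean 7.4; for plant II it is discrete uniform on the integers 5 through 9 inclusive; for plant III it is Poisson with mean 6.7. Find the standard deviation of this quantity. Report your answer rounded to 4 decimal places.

2.2285

Per component, I: μ=7.4, E[X²]=62.16; II: μ=7, E[X²]=51; III: μ=6.7, E[X²]=51.59.
E[X] = 0.13·7.4 + 0.4·7 + 0.47·6.7 = 6.911.
E[X²] = 0.13·62.16 + 0.4·51 + 0.47·51.59 = 52.7281.
Var(X) = E[X²] − (E[X])² = 52.7281 − 47.7619 = 4.96618.
SD(X) = √4.96618 = 2.22849.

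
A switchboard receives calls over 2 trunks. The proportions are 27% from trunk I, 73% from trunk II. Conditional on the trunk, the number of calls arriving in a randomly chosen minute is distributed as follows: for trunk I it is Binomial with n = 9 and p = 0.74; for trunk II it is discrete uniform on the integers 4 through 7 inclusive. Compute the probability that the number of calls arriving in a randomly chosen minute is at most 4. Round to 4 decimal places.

0.1979

Conditional on each trunk, P(X ≤ 4): I: 0.0571345; II: 0.25.
By total probability, P(X ≤ 4) = 0.27·0.0571345 + 0.73·0.25 = 0.197926.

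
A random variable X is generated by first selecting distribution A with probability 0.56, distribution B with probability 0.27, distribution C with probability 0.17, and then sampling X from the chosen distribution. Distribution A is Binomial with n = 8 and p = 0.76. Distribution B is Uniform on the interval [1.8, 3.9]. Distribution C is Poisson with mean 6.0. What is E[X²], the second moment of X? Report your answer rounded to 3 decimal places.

30.951

For each component E[X²] = Var + (mean)², giving A: 38.4256; B: 8.49; C: 42.
Overall E[X²] = 0.56·38.4256 + 0.27·8.49 + 0.17·42 = 30.9506.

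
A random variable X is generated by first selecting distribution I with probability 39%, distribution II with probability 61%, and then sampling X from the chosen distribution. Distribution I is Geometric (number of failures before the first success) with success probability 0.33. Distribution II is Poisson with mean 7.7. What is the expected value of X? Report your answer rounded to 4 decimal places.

Component means — I: 2.0303; II: 7.7.
E[X] = 0.39·2.0303 + 0.61·7.7 = 5.48882.

5.4888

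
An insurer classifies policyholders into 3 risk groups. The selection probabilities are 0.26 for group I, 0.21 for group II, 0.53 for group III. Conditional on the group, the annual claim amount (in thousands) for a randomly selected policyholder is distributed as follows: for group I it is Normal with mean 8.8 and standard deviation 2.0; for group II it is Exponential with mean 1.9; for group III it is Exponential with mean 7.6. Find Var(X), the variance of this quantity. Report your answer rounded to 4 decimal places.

Per component, I: μ=8.8, E[X²]=81.44; II: μ=1.9, E[X²]=7.22; III: μ=7.6, E[X²]=115.52.
E[X] = 0.26·8.8 + 0.21·1.9 + 0.53·7.6 = 6.715.
E[X²] = 0.26·81.44 + 0.21·7.22 + 0.53·115.52 = 83.9162.
Var(X) = E[X²] − (E[X])² = 83.9162 − 45.0912 = 38.825.

38.8250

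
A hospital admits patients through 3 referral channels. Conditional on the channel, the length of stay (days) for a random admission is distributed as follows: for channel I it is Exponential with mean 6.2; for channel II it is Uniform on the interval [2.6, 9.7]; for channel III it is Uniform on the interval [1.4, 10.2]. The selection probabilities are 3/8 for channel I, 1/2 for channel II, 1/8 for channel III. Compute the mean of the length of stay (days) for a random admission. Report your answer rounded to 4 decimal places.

Component means — I: 6.2; II: 6.15; III: 5.8.
E[X] = 0.375·6.2 + 0.5·6.15 + 0.125·5.8 = 6.125.

6.1250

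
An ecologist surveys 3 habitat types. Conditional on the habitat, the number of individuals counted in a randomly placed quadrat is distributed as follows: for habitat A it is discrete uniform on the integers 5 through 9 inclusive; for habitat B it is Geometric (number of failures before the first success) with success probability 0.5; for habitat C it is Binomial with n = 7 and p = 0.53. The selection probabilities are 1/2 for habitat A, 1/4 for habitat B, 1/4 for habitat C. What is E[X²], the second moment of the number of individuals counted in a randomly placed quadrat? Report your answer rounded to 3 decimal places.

30.127

For each component E[X²] = Var + (mean)², giving A: 51; B: 3; C: 15.5078.
Overall E[X²] = 0.5·51 + 0.25·3 + 0.25·15.5078 = 30.127.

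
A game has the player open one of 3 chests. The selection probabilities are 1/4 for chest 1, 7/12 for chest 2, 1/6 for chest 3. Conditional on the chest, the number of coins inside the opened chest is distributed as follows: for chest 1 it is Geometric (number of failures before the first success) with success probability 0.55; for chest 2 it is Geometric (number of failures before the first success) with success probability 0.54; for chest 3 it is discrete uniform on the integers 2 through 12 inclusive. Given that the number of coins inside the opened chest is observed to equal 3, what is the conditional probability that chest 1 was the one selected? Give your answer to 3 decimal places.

0.215

Likelihoods P(X=3 | ·): 1: 0.0501187; 2: 0.0525614; 3: 0.0909091.
Posterior ∝ prior × likelihood. Numerator for 1: 0.25·0.0501187 = 0.0125297.
Normalizing constant: 0.25·0.0501187 + 0.583333·0.0525614 + 0.166667·0.0909091 = 0.058342.
P(1 | observation) = 0.0125297 / 0.058342 = 0.214763.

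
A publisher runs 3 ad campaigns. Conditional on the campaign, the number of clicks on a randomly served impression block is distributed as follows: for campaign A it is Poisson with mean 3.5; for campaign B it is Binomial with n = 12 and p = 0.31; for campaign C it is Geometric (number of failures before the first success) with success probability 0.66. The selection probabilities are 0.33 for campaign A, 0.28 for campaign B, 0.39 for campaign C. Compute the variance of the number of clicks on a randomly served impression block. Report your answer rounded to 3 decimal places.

4.451

Per component, A: μ=3.5, E[X²]=15.75; B: μ=3.72, E[X²]=16.4052; C: μ=0.515152, E[X²]=1.04591.
E[X] = 0.33·3.5 + 0.28·3.72 + 0.39·0.515152 = 2.39751.
E[X²] = 0.33·15.75 + 0.28·16.4052 + 0.39·1.04591 = 10.1989.
Var(X) = E[X²] − (E[X])² = 10.1989 − 5.74805 = 4.45081.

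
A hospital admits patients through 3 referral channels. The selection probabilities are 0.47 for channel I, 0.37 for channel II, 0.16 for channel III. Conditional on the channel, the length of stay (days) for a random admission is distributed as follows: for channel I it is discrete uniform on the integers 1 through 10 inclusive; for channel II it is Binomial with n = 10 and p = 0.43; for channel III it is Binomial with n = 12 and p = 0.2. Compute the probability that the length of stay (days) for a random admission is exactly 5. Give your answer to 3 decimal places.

Conditional on each channel, P(X = 5): I: 0.1; II: 0.222904; III: 0.0531502.
By total probability, P(X = 5) = 0.47·0.1 + 0.37·0.222904 + 0.16·0.0531502 = 0.137978.

0.138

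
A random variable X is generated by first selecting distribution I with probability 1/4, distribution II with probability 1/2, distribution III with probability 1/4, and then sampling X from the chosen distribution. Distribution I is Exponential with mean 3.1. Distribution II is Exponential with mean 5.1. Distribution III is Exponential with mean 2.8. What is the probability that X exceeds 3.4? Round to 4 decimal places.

Conditional on each component, P(X > 3.4): I: 0.333947; II: 0.513417; III: 0.296922.
By total probability, P(X > 3.4) = 0.25·0.333947 + 0.5·0.513417 + 0.25·0.296922 = 0.414426.

0.4144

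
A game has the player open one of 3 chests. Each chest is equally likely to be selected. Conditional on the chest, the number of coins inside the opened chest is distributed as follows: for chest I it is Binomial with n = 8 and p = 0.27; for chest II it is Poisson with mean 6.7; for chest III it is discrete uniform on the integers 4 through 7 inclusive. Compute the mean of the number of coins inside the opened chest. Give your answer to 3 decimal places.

4.787

Component means — I: 2.16; II: 6.7; III: 5.5.
E[X] = 0.333333·2.16 + 0.333333·6.7 + 0.333333·5.5 = 4.78667.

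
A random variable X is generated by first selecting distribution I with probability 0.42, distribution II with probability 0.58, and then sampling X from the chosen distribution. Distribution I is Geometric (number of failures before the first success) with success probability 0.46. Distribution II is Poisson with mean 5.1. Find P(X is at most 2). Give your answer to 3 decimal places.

0.421

Conditional on each component, P(X ≤ 2): I: 0.842536; II: 0.116478.
By total probability, P(X ≤ 2) = 0.42·0.842536 + 0.58·0.116478 = 0.421423.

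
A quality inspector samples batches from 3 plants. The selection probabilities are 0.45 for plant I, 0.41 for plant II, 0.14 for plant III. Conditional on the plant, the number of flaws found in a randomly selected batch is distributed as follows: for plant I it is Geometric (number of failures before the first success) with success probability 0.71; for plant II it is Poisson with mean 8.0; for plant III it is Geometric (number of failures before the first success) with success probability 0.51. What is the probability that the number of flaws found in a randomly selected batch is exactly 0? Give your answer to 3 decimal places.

0.391

Conditional on each plant, P(X = 0): I: 0.71; II: 0.000335463; III: 0.51.
By total probability, P(X = 0) = 0.45·0.71 + 0.41·0.000335463 + 0.14·0.51 = 0.391038.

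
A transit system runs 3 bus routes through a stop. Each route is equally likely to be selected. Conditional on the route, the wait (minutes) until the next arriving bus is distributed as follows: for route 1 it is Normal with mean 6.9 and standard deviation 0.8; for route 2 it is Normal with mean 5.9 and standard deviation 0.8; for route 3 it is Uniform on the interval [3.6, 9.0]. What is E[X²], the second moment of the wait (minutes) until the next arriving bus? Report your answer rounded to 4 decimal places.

For each component E[X²] = Var + (mean)², giving 1: 48.25; 2: 35.45; 3: 42.12.
Overall E[X²] = 0.333333·48.25 + 0.333333·35.45 + 0.333333·42.12 = 41.94.

41.9400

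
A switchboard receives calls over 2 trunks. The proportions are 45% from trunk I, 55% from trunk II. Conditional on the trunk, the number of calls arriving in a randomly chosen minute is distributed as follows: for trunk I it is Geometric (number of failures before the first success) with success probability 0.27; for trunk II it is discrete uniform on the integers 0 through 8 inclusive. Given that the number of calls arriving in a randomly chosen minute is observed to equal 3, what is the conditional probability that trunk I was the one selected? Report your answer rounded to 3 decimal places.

0.436

Likelihoods P(X=3 | ·): I: 0.105035; II: 0.111111.
Posterior ∝ prior × likelihood. Numerator for I: 0.45·0.105035 = 0.0472656.
Normalizing constant: 0.45·0.105035 + 0.55·0.111111 = 0.108377.
P(I | observation) = 0.0472656 / 0.108377 = 0.436123.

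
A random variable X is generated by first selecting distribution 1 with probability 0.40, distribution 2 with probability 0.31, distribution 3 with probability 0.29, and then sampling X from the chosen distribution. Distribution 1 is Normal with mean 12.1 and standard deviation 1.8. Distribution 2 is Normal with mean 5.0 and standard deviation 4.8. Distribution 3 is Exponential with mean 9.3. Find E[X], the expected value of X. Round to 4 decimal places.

9.0870

Component means — 1: 12.1; 2: 5; 3: 9.3.
E[X] = 0.4·12.1 + 0.31·5 + 0.29·9.3 = 9.087.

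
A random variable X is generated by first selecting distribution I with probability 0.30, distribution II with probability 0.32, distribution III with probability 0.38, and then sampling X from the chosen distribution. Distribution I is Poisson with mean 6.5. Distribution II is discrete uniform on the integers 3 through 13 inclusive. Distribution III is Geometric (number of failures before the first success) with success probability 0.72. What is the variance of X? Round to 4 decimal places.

16.8728

Per component, I: μ=6.5, E[X²]=48.75; II: μ=8, E[X²]=74; III: μ=0.388889, E[X²]=0.691358.
E[X] = 0.3·6.5 + 0.32·8 + 0.38·0.388889 = 4.65778.
E[X²] = 0.3·48.75 + 0.32·74 + 0.38·0.691358 = 38.5677.
Var(X) = E[X²] − (E[X])² = 38.5677 − 21.6949 = 16.8728.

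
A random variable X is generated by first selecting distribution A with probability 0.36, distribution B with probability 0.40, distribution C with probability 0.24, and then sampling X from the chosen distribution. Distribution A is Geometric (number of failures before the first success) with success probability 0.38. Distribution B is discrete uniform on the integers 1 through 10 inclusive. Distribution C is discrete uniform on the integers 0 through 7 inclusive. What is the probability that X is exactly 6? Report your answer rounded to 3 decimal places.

Conditional on each component, P(X = 6): A: 0.0215841; B: 0.1; C: 0.125.
By total probability, P(X = 6) = 0.36·0.0215841 + 0.4·0.1 + 0.24·0.125 = 0.0777703.

0.078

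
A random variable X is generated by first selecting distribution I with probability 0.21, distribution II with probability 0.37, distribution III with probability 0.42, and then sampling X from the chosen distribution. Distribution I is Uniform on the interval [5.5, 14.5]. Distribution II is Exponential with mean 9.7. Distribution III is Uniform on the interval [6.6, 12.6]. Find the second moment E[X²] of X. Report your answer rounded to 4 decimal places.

132.0113

For each component E[X²] = Var + (mean)², giving I: 106.75; II: 188.18; III: 95.16.
Overall E[X²] = 0.21·106.75 + 0.37·188.18 + 0.42·95.16 = 132.011.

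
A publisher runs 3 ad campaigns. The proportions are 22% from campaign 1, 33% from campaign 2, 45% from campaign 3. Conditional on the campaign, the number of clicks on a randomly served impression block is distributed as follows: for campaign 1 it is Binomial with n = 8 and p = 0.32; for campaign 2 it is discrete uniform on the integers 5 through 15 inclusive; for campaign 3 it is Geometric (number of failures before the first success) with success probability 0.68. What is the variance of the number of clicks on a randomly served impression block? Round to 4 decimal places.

21.9305

Per component, 1: μ=2.56, E[X²]=8.2944; 2: μ=10, E[X²]=110; 3: μ=0.470588, E[X²]=0.913495.
E[X] = 0.22·2.56 + 0.33·10 + 0.45·0.470588 = 4.07496.
E[X²] = 0.22·8.2944 + 0.33·110 + 0.45·0.913495 = 38.5358.
Var(X) = E[X²] − (E[X])² = 38.5358 − 16.6053 = 21.9305.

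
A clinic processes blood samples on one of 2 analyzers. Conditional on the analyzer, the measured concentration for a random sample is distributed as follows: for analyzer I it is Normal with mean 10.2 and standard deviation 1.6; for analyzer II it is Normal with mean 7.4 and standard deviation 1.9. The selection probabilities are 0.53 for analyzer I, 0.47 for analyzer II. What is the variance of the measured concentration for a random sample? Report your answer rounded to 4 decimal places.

Per component, I: μ=10.2, E[X²]=106.6; II: μ=7.4, E[X²]=58.37.
E[X] = 0.53·10.2 + 0.47·7.4 = 8.884.
E[X²] = 0.53·106.6 + 0.47·58.37 = 83.9319.
Var(X) = E[X²] − (E[X])² = 83.9319 − 78.9255 = 5.00644.

5.0064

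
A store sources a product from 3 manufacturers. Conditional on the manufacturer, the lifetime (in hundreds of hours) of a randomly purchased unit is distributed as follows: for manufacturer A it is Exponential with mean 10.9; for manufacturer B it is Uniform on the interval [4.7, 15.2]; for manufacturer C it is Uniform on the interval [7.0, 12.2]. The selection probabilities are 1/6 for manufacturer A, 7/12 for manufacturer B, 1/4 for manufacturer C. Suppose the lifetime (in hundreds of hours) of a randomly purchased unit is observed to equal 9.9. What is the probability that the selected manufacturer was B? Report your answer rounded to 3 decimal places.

0.506

Likelihoods f(9.9 | ·): A: 0.0369933; B: 0.0952381; C: 0.192308.
Posterior ∝ prior × likelihood. Numerator for B: 0.583333·0.0952381 = 0.0555556.
Normalizing constant: 0.166667·0.0369933 + 0.583333·0.0952381 + 0.25·0.192308 = 0.109798.
P(B | observation) = 0.0555556 / 0.109798 = 0.50598.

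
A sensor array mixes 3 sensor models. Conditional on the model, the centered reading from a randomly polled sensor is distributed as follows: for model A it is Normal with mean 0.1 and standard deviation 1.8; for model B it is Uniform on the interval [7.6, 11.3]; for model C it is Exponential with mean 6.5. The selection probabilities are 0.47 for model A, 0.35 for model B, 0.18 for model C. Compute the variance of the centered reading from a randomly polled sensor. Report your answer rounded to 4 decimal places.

27.9216

Per component, A: μ=0.1, E[X²]=3.25; B: μ=9.45, E[X²]=90.4433; C: μ=6.5, E[X²]=84.5.
E[X] = 0.47·0.1 + 0.35·9.45 + 0.18·6.5 = 4.5245.
E[X²] = 0.47·3.25 + 0.35·90.4433 + 0.18·84.5 = 48.3927.
Var(X) = E[X²] − (E[X])² = 48.3927 − 20.4711 = 27.9216.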